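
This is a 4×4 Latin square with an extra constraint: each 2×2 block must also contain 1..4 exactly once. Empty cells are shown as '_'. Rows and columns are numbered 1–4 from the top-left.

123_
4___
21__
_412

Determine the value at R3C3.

4

R1C4 = 4 (sole candidate).
R2C2 = 3 (sole candidate).
R2C3 = 2 (sole candidate).
R2C4 = 1 (sole candidate).
R3C3 = 4: row 3 has {1,2}; col 3 has {1,2,3}; box has {1,2} → only 4 remains.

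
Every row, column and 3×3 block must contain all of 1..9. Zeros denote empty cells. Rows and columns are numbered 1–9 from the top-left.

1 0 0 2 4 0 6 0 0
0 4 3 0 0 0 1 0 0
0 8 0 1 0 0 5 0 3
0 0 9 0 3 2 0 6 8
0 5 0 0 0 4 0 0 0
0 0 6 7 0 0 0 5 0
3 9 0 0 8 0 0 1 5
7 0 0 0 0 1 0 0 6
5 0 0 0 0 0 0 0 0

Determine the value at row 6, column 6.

8

row 1, column 2 = 7 (sole candidate).
row 1, column 3 = 5 (sole candidate).
row 1, column 9 = 9 (sole candidate).
row 3, column 3 = 2 (sole candidate).
row 4, column 1 = 4 (sole candidate).
row 4, column 2 = 1 (sole candidate).
row 4, column 4 = 5 (sole candidate).
row 4, column 7 = 7 (sole candidate).
row 7, column 3 = 4 (sole candidate).
row 7, column 4 = 6 (sole candidate).
row 7, column 6 = 7 (sole candidate).
row 7, column 7 = 2 (sole candidate).
row 8, column 2 = 2 (sole candidate).
row 8, column 3 = 8 (sole candidate).
row 9, column 2 = 6 (sole candidate).
row 9, column 3 = 1 (sole candidate).
row 1, column 8 = 8 (sole candidate).
row 5, column 3 = 7 (sole candidate).
row 6, column 2 = 3 (sole candidate).
row 1, column 6 = 3 (sole candidate).
row 9, column 6 = 9 (sole candidate).
row 3, column 6 = 6 (sole candidate).
row 6, column 6 = 8: row 6 has {3,5,6,7}; col 6 has {1,2,3,4,6,7,9}; box has {2,3,4,5,7} → only 8 remains.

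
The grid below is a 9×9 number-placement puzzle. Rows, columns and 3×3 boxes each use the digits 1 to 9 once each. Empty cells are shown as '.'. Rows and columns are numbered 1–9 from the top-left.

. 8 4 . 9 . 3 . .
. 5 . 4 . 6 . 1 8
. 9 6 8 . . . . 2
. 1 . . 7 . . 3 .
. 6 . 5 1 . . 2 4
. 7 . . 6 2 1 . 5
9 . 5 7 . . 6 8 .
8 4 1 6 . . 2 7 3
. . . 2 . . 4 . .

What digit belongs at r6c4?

r1c4 = 1: row 1 has {3,4,8,9}; col 4 has {2,4,5,6,7,8}; box has {4,6,8,9} → only 1 remains.
r4c4 = 9: row 4 has {1,3,7}; col 4 has {1,2,4,5,6,7,8}; box has {1,2,5,6,7} → only 9 remains.
r4c7 = 8: row 4 has {1,3,7,9}; col 7 has {1,2,3,4,6}; box has {1,2,3,4,5} → only 8 remains.
r4c9 = 6: row 4 has {1,3,7,8,9}; col 9 has {2,3,4,5,8}; box has {1,2,3,4,5,8} → only 6 remains.
r5c1 = 3: row 5 has {1,2,4,5,6}; col 1 has {8,9}; box has {1,6,7} → only 3 remains.
r5c6 = 8: row 5 has {1,2,3,4,5,6}; col 6 has {2,6}; box has {1,2,5,6,7,9} → only 8 remains.
r6c1 = 4: row 6 has {1,2,5,6,7}; col 1 has {3,8,9}; box has {1,3,6,7} → only 4 remains.
r6c4 = 3: row 6 has {1,2,4,5,6,7}; col 4 has {1,2,4,5,6,7,8,9}; box has {1,2,5,6,7,8,9} → only 3 remains.

3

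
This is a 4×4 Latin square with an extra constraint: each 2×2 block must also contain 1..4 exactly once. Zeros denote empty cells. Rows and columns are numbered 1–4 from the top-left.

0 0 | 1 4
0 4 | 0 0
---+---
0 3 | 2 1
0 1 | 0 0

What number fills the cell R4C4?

3

R1C2 = 2 (sole candidate).
R2C3 = 3 (sole candidate).
R2C4 = 2 (sole candidate).
R3C1 = 4 (sole candidate).
R4C1 = 2 (sole candidate).
R4C3 = 4 (sole candidate).
R4C4 = 3: row 4 has {1,2,4}; col 4 has {1,2,4}; box has {1,2,4} → only 3 remains.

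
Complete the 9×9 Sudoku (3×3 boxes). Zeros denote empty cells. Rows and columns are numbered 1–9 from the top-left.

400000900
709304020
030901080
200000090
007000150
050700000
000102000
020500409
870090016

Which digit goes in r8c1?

1

r9c4 = 4 (sole candidate).
r9c6 = 3 (sole candidate).
r9c3 = 5 (sole candidate).
r9c7 = 2 (sole candidate).
r3c9 = 4 (hidden single in row 3).
r3c1 = 5 (hidden single in column 1).
r6c8 = 4 (hidden single in column 8).
r1c8 = 6 (hidden single in column 8).
r2c7 = 5 (sole candidate).
r2c9 = 1 (sole candidate).
r3c7 = 7 (sole candidate).
r1c9 = 3 (sole candidate).
r4c9 = 7 (hidden single in row 4).
r7c9 = 5 (hidden single in row 7).
r7c7 = 8 (hidden single in box 9).
Singles propagation stalls before the target is settled. Branch on r1c2 (candidates {1,8}).
  Try r1c2 = 8: this forces r1c4=2, r2c2=6, r2c5=8, r3c3=2, r3c5=6, r7c5=7; then r8c5 has no candidate left — contradiction.
So r1c2 = 1.
Singles propagation stalls; r8c1 is still open with candidates {1,3,6}.
  Try r8c1 = 3: this forces r8c8=7, r7c8=3, r5c5=3, r5c2=4, r4c5=4, r4c3=1; then row 8 has no cell left for 1 — contradiction.
  Try r8c1 = 6: this forces r7c5=6; then box 2 has no cell left for 6 — contradiction.
So r8c1 = 1.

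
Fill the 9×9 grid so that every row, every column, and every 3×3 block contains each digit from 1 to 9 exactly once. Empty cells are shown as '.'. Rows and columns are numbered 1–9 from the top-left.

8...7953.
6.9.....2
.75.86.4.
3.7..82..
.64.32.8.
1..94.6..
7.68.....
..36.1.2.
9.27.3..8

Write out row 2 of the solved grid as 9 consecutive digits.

R1C3 = 1 (sole candidate).
R1C9 = 6 (sole candidate).
R3C1 = 2 (sole candidate).
R5C1 = 5 (sole candidate).
R5C4 = 1 (sole candidate).
R6C3 = 8 (sole candidate).
R8C1 = 4 (sole candidate).
R9C5 = 5 (sole candidate).
R1C2 = 4 (sole candidate).
R1C4 = 2 (sole candidate).
R2C2 = 3: row 2 has {2,6,9}; col 2 has {4,6,7}; box has {1,2,4,5,6,7,8,9} → only 3 remains.
R2C5 = 1: row 2 has {2,3,6,9}; col 5 has {3,4,5,7,8}; box has {2,6,7,8,9} → only 1 remains.
R2C8 = 7: row 2 has {1,2,3,6,9}; col 8 has {2,3,4,8}; box has {2,3,4,5,6} → only 7 remains.
R3C4 = 3 (sole candidate).
R4C2 = 9 (sole candidate).
R4C4 = 5 (sole candidate).
R4C5 = 6 (sole candidate).
R4C8 = 1 (sole candidate).
R4C9 = 4 (sole candidate).
R6C2 = 2 (sole candidate).
R6C6 = 7 (sole candidate).
R6C8 = 5 (sole candidate).
R6C9 = 3 (sole candidate).
R7C6 = 4 (sole candidate).
R7C8 = 9 (sole candidate).
R8C5 = 9 (sole candidate).
R8C7 = 7 (sole candidate).
R8C9 = 5 (sole candidate).
R9C2 = 1 (sole candidate).
R9C7 = 4 (sole candidate).
R9C8 = 6 (sole candidate).
R2C4 = 4: row 2 has {1,2,3,6,7,9}; col 4 has {1,2,3,5,6,7,8,9}; box has {1,2,3,6,7,8,9} → only 4 remains.
R2C6 = 5: row 2 has {1,2,3,4,6,7,9}; col 6 has {1,2,3,4,6,7,8,9}; box has {1,2,3,4,6,7,8,9} → only 5 remains.
R2C7 = 8: row 2 has {1,2,3,4,5,6,7,9}; col 7 has {2,4,5,6,7}; box has {2,3,4,5,6,7} → only 8 remains.

639415872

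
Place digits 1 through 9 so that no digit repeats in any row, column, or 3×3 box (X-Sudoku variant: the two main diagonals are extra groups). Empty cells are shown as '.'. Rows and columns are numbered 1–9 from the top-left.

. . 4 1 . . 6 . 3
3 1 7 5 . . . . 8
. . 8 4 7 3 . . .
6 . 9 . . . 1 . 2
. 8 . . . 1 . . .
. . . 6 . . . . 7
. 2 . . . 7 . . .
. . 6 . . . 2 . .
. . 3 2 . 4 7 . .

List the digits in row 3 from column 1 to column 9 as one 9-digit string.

row 1, column 8 = 7 (hidden single in row 1).
row 3, column 2 = 6: in row 3, 6 can only go here (every other open cell in that row sees a 6).
row 2, column 6 = 6 (hidden single in column 6).
row 6, column 7 = 8 (hidden single in column 7).
row 9, column 9 = 6 (hidden single in main diagonal).
row 4, column 4 = 7 (hidden single in main diagonal).
row 5, column 8 = 6 (hidden single in row 5).
row 5, column 1 = 7 (hidden single in row 5).
row 7, column 5 = 6 (hidden single in row 7).
row 8, column 2 = 7 (hidden single in row 8).
Singles propagation stalls; row 3, column 1 is still open with candidates {2,5,9}.
  Try row 3, column 1 = 5: then row 1 has no cell left for 5 — contradiction.
  Try row 3, column 1 = 9: this forces row 1, column 2=5, row 3, column 7=5, row 3, column 9=1, row 4, column 6=8, row 7, column 3=1; then row 9, column 1 has no candidate left — contradiction.
So row 3, column 1 = 2.
row 2, column 8 = 2 (hidden single in column 8).
row 2, column 5 = 9 (sole candidate).
row 2, column 7 = 4 (sole candidate).
row 5, column 3 = 2 (hidden single in row 5).
row 6, column 6 = 2 (hidden single in main diagonal).
row 1, column 6 = 8 (sole candidate).
row 4, column 6 = 5 (sole candidate).
row 5, column 5 = 4 (sole candidate).
row 6, column 5 = 3 (sole candidate).
row 7, column 3 = 1 (sole candidate).
row 8, column 6 = 9 (sole candidate).
row 1, column 5 = 2 (sole candidate).
row 3, column 7 = 9: row 3 has {2,3,4,6,7,8}; col 7 has {1,2,4,6,7,8}; box has {2,3,4,6,7,8}; anti-diagonal has {1,2,3,4,5,6,7} → only 9 remains.
row 4, column 5 = 8 (sole candidate).
row 5, column 4 = 9 (sole candidate).
row 5, column 9 = 5 (sole candidate).
row 6, column 3 = 5 (sole candidate).
row 9, column 1 = 8 (sole candidate).
row 3, column 9 = 1: row 3 has {2,3,4,6,7,8,9}; col 9 has {2,3,5,6,7,8}; box has {2,3,4,6,7,8,9} → only 1 remains.
row 5, column 7 = 3 (sole candidate).
row 6, column 2 = 4 (sole candidate).
row 6, column 8 = 9 (sole candidate).
row 7, column 7 = 5 (sole candidate).
row 8, column 8 = 3 (sole candidate).
row 8, column 9 = 4 (sole candidate).
row 9, column 8 = 1 (sole candidate).
row 1, column 1 = 9 (sole candidate).
row 1, column 2 = 5 (sole candidate).
row 3, column 8 = 5: row 3 has {1,2,3,4,6,7,8,9}; col 8 has {1,2,3,6,7,9}; box has {1,2,3,4,6,7,8,9} → only 5 remains.

268473951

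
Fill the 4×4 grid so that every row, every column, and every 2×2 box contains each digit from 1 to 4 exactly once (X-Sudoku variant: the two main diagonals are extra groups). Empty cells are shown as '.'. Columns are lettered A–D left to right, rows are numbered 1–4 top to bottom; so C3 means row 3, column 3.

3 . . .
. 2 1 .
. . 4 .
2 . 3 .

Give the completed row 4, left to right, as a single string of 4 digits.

C1 = 2: row 1 has {3}; col 3 has {1,3,4}; box has {1} → only 2 remains.
D1 = 4: row 1 has {2,3}; col 4 has {}; box has {1,2}; anti-diagonal has {1,2} → only 4 remains.
A2 = 4: row 2 has {1,2}; col 1 has {2,3}; box has {2,3} → only 4 remains.
D2 = 3: row 2 has {1,2,4}; col 4 has {4}; box has {1,2,4} → only 3 remains.
A3 = 1: row 3 has {4}; col 1 has {2,3,4}; box has {2} → only 1 remains.
B3 = 3: row 3 has {1,4}; col 2 has {2}; box has {1,2}; anti-diagonal has {1,2,4} → only 3 remains.
D3 = 2: row 3 has {1,3,4}; col 4 has {3,4}; box has {3,4} → only 2 remains.
B4 = 4: row 4 has {2,3}; col 2 has {2,3}; box has {1,2,3} → only 4 remains.
D4 = 1: row 4 has {2,3,4}; col 4 has {2,3,4}; box has {2,3,4}; main diagonal has {2,3,4} → only 1 remains.

2431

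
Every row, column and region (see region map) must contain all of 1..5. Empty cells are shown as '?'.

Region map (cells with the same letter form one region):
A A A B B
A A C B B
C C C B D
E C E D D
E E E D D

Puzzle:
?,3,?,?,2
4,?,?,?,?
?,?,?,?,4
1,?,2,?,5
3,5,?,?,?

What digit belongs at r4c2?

4

r1c1 = 5: row 1 has {2,3}; col 1 has {1,3,4}; region has {3,4} → only 5 remains.
r1c3 = 1: row 1 has {2,3,5}; col 3 has {2}; region has {3,4,5} → only 1 remains.
r1c4 = 4: row 1 has {1,2,3,5}; col 4 has {}; region has {2} → only 4 remains.
r2c2 = 2: row 2 has {4}; col 2 has {3,5}; region has {1,3,4,5} → only 2 remains.
r3c1 = 2: row 3 has {4}; col 1 has {1,3,4,5}; region has {} → only 2 remains.
r3c2 = 1: row 3 has {2,4}; col 2 has {2,3,5}; region has {2} → only 1 remains.
r4c2 = 4: row 4 has {1,2,5}; col 2 has {1,2,3,5}; region has {1,2} → only 4 remains.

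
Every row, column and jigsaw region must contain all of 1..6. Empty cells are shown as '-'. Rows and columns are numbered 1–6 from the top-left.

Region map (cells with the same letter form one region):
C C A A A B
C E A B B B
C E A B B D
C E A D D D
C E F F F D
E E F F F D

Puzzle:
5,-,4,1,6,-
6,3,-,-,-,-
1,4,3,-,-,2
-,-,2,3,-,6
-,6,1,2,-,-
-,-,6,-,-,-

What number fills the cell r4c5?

r1c2 = 2 (sole candidate).
r1c6 = 3 (sole candidate).
r2c3 = 5 (sole candidate).
r2c4 = 4 (sole candidate).
r2c6 = 1 (sole candidate).
r3c5 = 5 (sole candidate).
r4c1 = 4 (sole candidate).
r4c5 = 1: row 4 has {2,3,4,6}; col 5 has {5,6}; region has {2,3,6} → only 1 remains.

1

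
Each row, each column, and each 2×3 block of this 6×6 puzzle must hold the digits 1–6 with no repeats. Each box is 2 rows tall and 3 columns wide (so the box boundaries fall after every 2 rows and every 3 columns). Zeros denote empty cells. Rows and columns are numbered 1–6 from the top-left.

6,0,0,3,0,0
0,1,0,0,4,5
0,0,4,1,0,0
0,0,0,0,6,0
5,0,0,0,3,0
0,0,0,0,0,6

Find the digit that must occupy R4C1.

1

R1C2 = 4: in row 1, 4 can only go here (every other open cell in that row sees a 4).
R1C3 = 5: in row 1, 5 can only go here (every other open cell in that row sees a 5).
R2C4 = 6: in row 2, 6 can only go here (every other open cell in that row sees a 6).
R3C2 = 6: in row 3, 6 can only go here (every other open cell in that row sees a 6).
R5C2 = 2: row 5 has {3,5}; col 2 has {1,4,6}; box has {5} → only 2 remains.
R5C4 = 4: row 5 has {2,3,5}; col 4 has {1,3,6}; box has {3,6} → only 4 remains.
R5C6 = 1: row 5 has {2,3,4,5}; col 6 has {5,6}; box has {3,4,6} → only 1 remains.
R6C2 = 3: row 6 has {6}; col 2 has {1,2,4,6}; box has {2,5} → only 3 remains.
R6C3 = 1: row 6 has {3,6}; col 3 has {4,5}; box has {2,3,5} → only 1 remains.
R1C6 = 2: row 1 has {3,4,5,6}; col 6 has {1,5,6}; box has {3,4,5,6} → only 2 remains.
R3C6 = 3: row 3 has {1,4,6}; col 6 has {1,2,5,6}; box has {1,6} → only 3 remains.
R4C2 = 5: row 4 has {6}; col 2 has {1,2,3,4,6}; box has {4,6} → only 5 remains.
R4C4 = 2: row 4 has {5,6}; col 4 has {1,3,4,6}; box has {1,3,6} → only 2 remains.
R4C6 = 4: row 4 has {2,5,6}; col 6 has {1,2,3,5,6}; box has {1,2,3,6} → only 4 remains.
R5C3 = 6: row 5 has {1,2,3,4,5}; col 3 has {1,4,5}; box has {1,2,3,5} → only 6 remains.
R6C1 = 4: row 6 has {1,3,6}; col 1 has {5,6}; box has {1,2,3,5,6} → only 4 remains.
R6C4 = 5: row 6 has {1,3,4,6}; col 4 has {1,2,3,4,6}; box has {1,3,4,6} → only 5 remains.
R6C5 = 2: row 6 has {1,3,4,5,6}; col 5 has {3,4,6}; box has {1,3,4,5,6} → only 2 remains.
R1C5 = 1: row 1 has {2,3,4,5,6}; col 5 has {2,3,4,6}; box has {2,3,4,5,6} → only 1 remains.
R3C1 = 2: row 3 has {1,3,4,6}; col 1 has {4,5,6}; box has {4,5,6} → only 2 remains.
R3C5 = 5: row 3 has {1,2,3,4,6}; col 5 has {1,2,3,4,6}; box has {1,2,3,4,6} → only 5 remains.
R4C3 = 3: row 4 has {2,4,5,6}; col 3 has {1,4,5,6}; box has {2,4,5,6} → only 3 remains.
R2C1 = 3: row 2 has {1,4,5,6}; col 1 has {2,4,5,6}; box has {1,4,5,6} → only 3 remains.
R2C3 = 2: row 2 has {1,3,4,5,6}; col 3 has {1,3,4,5,6}; box has {1,3,4,5,6} → only 2 remains.
R4C1 = 1: row 4 has {2,3,4,5,6}; col 1 has {2,3,4,5,6}; box has {2,3,4,5,6} → only 1 remains.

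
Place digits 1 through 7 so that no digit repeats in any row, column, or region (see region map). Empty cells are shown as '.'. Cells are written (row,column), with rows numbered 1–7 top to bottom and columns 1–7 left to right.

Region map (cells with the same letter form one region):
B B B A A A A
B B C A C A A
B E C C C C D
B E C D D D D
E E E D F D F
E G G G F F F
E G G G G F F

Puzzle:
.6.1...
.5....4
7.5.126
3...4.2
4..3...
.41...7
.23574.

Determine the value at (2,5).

3

(1,1) = 2: row 1 has {1,6}; col 1 has {3,4,7}; region has {3,5,6,7} → only 2 remains.
(1,3) = 4: row 1 has {1,2,6}; col 3 has {1,3,5}; region has {2,3,5,6,7} → only 4 remains.
(2,1) = 1: row 2 has {4,5}; col 1 has {2,3,4,7}; region has {2,3,4,5,6,7} → only 1 remains.
(3,2) = 3: row 3 has {1,2,5,6,7}; col 2 has {2,4,5,6}; region has {4} → only 3 remains.
(3,4) = 4: row 3 has {1,2,3,5,6,7}; col 4 has {1,3,5}; region has {1,2,5} → only 4 remains.
(4,4) = 7: row 4 has {2,3,4}; col 4 has {1,3,4,5}; region has {2,3,4,6} → only 7 remains.
(6,4) = 6: row 6 has {1,4,7}; col 4 has {1,3,4,5,7}; region has {1,2,3,4,5,7} → only 6 remains.
(7,1) = 6: row 7 has {2,3,4,5,7}; col 1 has {1,2,3,4,7}; region has {3,4} → only 6 remains.
(7,7) = 1: row 7 has {2,3,4,5,6,7}; col 7 has {2,4,6,7}; region has {4,7} → only 1 remains.
(2,4) = 2: row 2 has {1,4,5}; col 4 has {1,3,4,5,6,7}; region has {1,4} → only 2 remains.
(4,2) = 1: row 4 has {2,3,4,7}; col 2 has {2,3,4,5,6}; region has {3,4,6} → only 1 remains.
(4,3) = 6: row 4 has {1,2,3,4,7}; col 3 has {1,3,4,5}; region has {1,2,4,5} → only 6 remains.
(4,6) = 5: row 4 has {1,2,3,4,6,7}; col 6 has {2,4}; region has {2,3,4,6,7} → only 5 remains.
(5,2) = 7: row 5 has {3,4}; col 2 has {1,2,3,4,5,6}; region has {1,3,4,6} → only 7 remains.
(5,3) = 2: row 5 has {3,4,7}; col 3 has {1,3,4,5,6}; region has {1,3,4,6,7} → only 2 remains.
(5,6) = 1: row 5 has {2,3,4,7}; col 6 has {2,4,5}; region has {2,3,4,5,6,7} → only 1 remains.
(5,7) = 5: row 5 has {1,2,3,4,7}; col 7 has {1,2,4,6,7}; region has {1,4,7} → only 5 remains.
(6,1) = 5: row 6 has {1,4,6,7}; col 1 has {1,2,3,4,6,7}; region has {1,2,3,4,6,7} → only 5 remains.
(6,6) = 3: row 6 has {1,4,5,6,7}; col 6 has {1,2,4,5}; region has {1,4,5,7} → only 3 remains.
(1,6) = 7: row 1 has {1,2,4,6}; col 6 has {1,2,3,4,5}; region has {1,2,4} → only 7 remains.
(1,7) = 3: row 1 has {1,2,4,6,7}; col 7 has {1,2,4,5,6,7}; region has {1,2,4,7} → only 3 remains.
(2,3) = 7: row 2 has {1,2,4,5}; col 3 has {1,2,3,4,5,6}; region has {1,2,4,5,6} → only 7 remains.
(2,5) = 3: row 2 has {1,2,4,5,7}; col 5 has {1,4,7}; region has {1,2,4,5,6,7} → only 3 remains.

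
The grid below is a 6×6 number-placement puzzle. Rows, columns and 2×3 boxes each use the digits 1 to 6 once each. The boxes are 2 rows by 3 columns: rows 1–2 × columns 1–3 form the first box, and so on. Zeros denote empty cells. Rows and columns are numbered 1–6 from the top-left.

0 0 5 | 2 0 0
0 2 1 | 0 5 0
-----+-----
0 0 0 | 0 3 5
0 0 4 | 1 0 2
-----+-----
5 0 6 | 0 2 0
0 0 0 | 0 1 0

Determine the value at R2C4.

R3C3 = 2 (sole candidate).
R4C5 = 6 (sole candidate).
R6C3 = 3 (sole candidate).
R1C5 = 4 (sole candidate).
R3C4 = 4 (sole candidate).
R4C1 = 3 (sole candidate).
R4C2 = 5 (sole candidate).
R5C4 = 3 (sole candidate).
R5C6 = 4 (sole candidate).
R6C2 = 4 (sole candidate).
R6C6 = 6 (sole candidate).
R1C1 = 6 (sole candidate).
R1C2 = 3 (sole candidate).
R1C6 = 1 (sole candidate).
R2C1 = 4 (sole candidate).
R2C4 = 6: row 2 has {1,2,4,5}; col 4 has {1,2,3,4}; box has {1,2,4,5} → only 6 remains.

6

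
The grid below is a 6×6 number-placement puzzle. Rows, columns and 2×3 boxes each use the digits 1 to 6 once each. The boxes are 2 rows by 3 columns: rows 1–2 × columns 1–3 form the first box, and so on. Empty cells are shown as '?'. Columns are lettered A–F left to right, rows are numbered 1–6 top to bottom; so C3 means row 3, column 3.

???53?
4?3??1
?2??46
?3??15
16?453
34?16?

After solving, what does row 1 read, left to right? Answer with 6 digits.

B1 = 1: row 1 has {3,5}; col 2 has {2,3,4,6}; box has {3,4} → only 1 remains.
B2 = 5: row 2 has {1,3,4}; col 2 has {1,2,3,4,6}; box has {1,3,4} → only 5 remains.
E2 = 2: row 2 has {1,3,4,5}; col 5 has {1,3,4,5,6}; box has {1,3,5} → only 2 remains.
A3 = 5: row 3 has {2,4,6}; col 1 has {1,3,4}; box has {2,3} → only 5 remains.
C3 = 1: row 3 has {2,4,5,6}; col 3 has {3}; box has {2,3,5} → only 1 remains.
D3 = 3: row 3 has {1,2,4,5,6}; col 4 has {1,4,5}; box has {1,4,5,6} → only 3 remains.
A4 = 6: row 4 has {1,3,5}; col 1 has {1,3,4,5}; box has {1,2,3,5} → only 6 remains.
C4 = 4: row 4 has {1,3,5,6}; col 3 has {1,3}; box has {1,2,3,5,6} → only 4 remains.
D4 = 2: row 4 has {1,3,4,5,6}; col 4 has {1,3,4,5}; box has {1,3,4,5,6} → only 2 remains.
C5 = 2: row 5 has {1,3,4,5,6}; col 3 has {1,3,4}; box has {1,3,4,6} → only 2 remains.
C6 = 5: row 6 has {1,3,4,6}; col 3 has {1,2,3,4}; box has {1,2,3,4,6} → only 5 remains.
F6 = 2: row 6 has {1,3,4,5,6}; col 6 has {1,3,5,6}; box has {1,3,4,5,6} → only 2 remains.
A1 = 2: row 1 has {1,3,5}; col 1 has {1,3,4,5,6}; box has {1,3,4,5} → only 2 remains.
C1 = 6: row 1 has {1,2,3,5}; col 3 has {1,2,3,4,5}; box has {1,2,3,4,5} → only 6 remains.
F1 = 4: row 1 has {1,2,3,5,6}; col 6 has {1,2,3,5,6}; box has {1,2,3,5} → only 4 remains.

216534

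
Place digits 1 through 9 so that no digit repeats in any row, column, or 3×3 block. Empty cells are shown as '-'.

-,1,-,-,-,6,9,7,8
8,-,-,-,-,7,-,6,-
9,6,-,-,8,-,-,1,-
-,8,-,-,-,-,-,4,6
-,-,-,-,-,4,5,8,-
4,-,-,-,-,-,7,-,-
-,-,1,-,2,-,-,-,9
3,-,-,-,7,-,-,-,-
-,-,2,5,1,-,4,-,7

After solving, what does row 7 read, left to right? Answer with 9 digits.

741623859

R9C1 = 6 (sole candidate).
R9C2 = 9 (sole candidate).
R9C8 = 3 (sole candidate).
R7C8 = 5: row 7 has {1,2,9}; col 8 has {1,3,4,6,7,8}; box has {3,4,7,9} → only 5 remains.
R8C8 = 2 (sole candidate).
R8C9 = 1 (sole candidate).
R9C6 = 8 (sole candidate).
R6C8 = 9 (sole candidate).
R7C1 = 7: row 7 has {1,2,5,9}; col 1 has {3,4,6,8,9}; box has {1,2,3,6,9} → only 7 remains.
R7C2 = 4: row 7 has {1,2,5,7,9}; col 2 has {1,6,8,9}; box has {1,2,3,6,7,9} → only 4 remains.
R7C6 = 3: row 7 has {1,2,4,5,7,9}; col 6 has {4,6,7,8}; box has {1,2,5,7,8} → only 3 remains.
R8C2 = 5 (sole candidate).
R8C3 = 8 (sole candidate).
R8C6 = 9 (sole candidate).
R8C7 = 6 (sole candidate).
R7C4 = 6: row 7 has {1,2,3,4,5,7,9}; col 4 has {5}; box has {1,2,3,5,7,8,9} → only 6 remains.
R7C7 = 8: row 7 has {1,2,3,4,5,6,7,9}; col 7 has {4,5,6,7,9}; box has {1,2,3,4,5,6,7,9} → only 8 remains.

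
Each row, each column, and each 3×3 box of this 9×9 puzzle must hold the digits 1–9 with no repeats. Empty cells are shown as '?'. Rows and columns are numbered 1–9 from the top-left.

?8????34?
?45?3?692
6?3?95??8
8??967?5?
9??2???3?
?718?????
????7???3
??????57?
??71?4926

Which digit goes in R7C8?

R2C4 = 7: row 2 has {2,3,4,5,6,9}; col 4 has {1,2,8,9}; box has {3,5,9} → only 7 remains.
R3C4 = 4: row 3 has {3,5,6,8,9}; col 4 has {1,2,7,8,9}; box has {3,5,7,9} → only 4 remains.
R3C8 = 1: row 3 has {3,4,5,6,8,9}; col 8 has {2,3,4,5,7,9}; box has {2,3,4,6,8,9} → only 1 remains.
R5C6 = 1: row 5 has {2,3,9}; col 6 has {4,5,7}; box has {2,6,7,8,9} → only 1 remains.
R6C6 = 3: row 6 has {1,7,8}; col 6 has {1,4,5,7}; box has {1,2,6,7,8,9} → only 3 remains.
R6C8 = 6: row 6 has {1,3,7,8}; col 8 has {1,2,3,4,5,7,9}; box has {3,5} → only 6 remains.
R7C8 = 8: row 7 has {3,7}; col 8 has {1,2,3,4,5,6,7,9}; box has {2,3,5,6,7,9} → only 8 remains.

8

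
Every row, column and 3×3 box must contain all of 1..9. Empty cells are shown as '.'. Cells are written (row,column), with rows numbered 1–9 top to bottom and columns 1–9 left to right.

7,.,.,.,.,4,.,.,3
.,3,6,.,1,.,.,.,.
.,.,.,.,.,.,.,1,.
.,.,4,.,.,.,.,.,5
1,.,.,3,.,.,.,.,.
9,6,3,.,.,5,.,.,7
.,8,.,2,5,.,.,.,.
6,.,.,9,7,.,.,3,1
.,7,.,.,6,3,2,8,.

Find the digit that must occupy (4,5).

(4,2) = 2 (sole candidate).
(5,2) = 5 (sole candidate).
(7,6) = 1 (sole candidate).
(8,2) = 4 (sole candidate).
(8,6) = 8 (sole candidate).
(8,7) = 5 (sole candidate).
(9,1) = 5 (sole candidate).
(9,4) = 4 (sole candidate).
(9,9) = 9 (sole candidate).
(3,2) = 9 (sole candidate).
(4,1) = 8 (sole candidate).
(4,5) = 9: row 4 has {2,4,5,8}; col 5 has {1,5,6,7}; box has {3,5} → only 9 remains.

9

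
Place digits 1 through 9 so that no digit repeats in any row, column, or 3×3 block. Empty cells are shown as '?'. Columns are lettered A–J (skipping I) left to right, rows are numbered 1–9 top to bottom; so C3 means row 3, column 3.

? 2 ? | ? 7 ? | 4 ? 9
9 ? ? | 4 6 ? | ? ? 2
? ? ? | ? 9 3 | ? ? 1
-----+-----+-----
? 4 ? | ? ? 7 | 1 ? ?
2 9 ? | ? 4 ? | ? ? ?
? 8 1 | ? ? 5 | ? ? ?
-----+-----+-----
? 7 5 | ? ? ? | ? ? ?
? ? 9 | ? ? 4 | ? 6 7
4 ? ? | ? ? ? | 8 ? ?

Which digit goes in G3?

6

D3 = 2: in row 3, 2 can only go here (every other open cell in that row sees a 2).
C3 = 4: in row 3, 4 can only go here (every other open cell in that row sees a 4).
D9 = 7: in row 9, 7 can only go here (every other open cell in that row sees a 7).
C9 = 2: in column 3, 2 can only go here (every other open cell in that column sees a 2).
F7 = 2: in column 6, 2 can only go here (every other open cell in that column sees a 2).
G8 = 2: in row 8, 2 can only go here (every other open cell in that row sees a 2).
F9 = 9: in column 6, 9 can only go here (every other open cell in that column sees a 9).
B9 = 6: in row 9, 6 can only go here (every other open cell in that row sees a 6).
B3 = 5: row 3 has {1,2,3,4,9}; col 2 has {2,4,6,7,8,9}; box has {2,4,9} → only 5 remains.
D7 = 6: in row 7, 6 can only go here (every other open cell in that row sees a 6).
A4 = 5: in column 1, 5 can only go here (every other open cell in that column sees a 5).
F5 = 6: in column 6, 6 can only go here (every other open cell in that column sees a 6).
D5 = 1: in row 5, 1 can only go here (every other open cell in that row sees a 1).
D1 = 5: in box 2, 5 can only go here (every other open cell in that box sees a 5).
E8 = 5: in row 8, 5 can only go here (every other open cell in that row sees a 5).
G3 = 6: in box 3, 6 can only go here (every other open cell in that box sees a 6).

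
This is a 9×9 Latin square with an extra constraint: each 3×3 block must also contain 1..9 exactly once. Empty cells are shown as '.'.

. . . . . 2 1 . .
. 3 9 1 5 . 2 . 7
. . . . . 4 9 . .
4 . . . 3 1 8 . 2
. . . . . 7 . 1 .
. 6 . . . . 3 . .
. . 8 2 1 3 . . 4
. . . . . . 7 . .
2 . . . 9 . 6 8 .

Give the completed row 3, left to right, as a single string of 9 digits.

721384956

row 7, column 7 = 5: row 7 has {1,2,3,4,8}; col 7 has {1,2,3,6,7,8,9}; box has {4,6,7,8} → only 5 remains.
row 7, column 8 = 9: row 7 has {1,2,3,4,5,8}; col 8 has {1,8}; box has {4,5,6,7,8} → only 9 remains.
row 9, column 6 = 5: row 9 has {2,6,8,9}; col 6 has {1,2,3,4,7}; box has {1,2,3,9} → only 5 remains.
row 5, column 7 = 4: row 5 has {1,7}; col 7 has {1,2,3,5,6,7,8,9}; box has {1,2,3,8} → only 4 remains.
row 7, column 2 = 7: row 7 has {1,2,3,4,5,8,9}; col 2 has {3,6}; box has {2,8} → only 7 remains.
row 7, column 1 = 6: row 7 has {1,2,3,4,5,7,8,9}; col 1 has {2,4}; box has {2,7,8} → only 6 remains.
row 2, column 1 = 8: row 2 has {1,2,3,5,7,9}; col 1 has {2,4,6}; box has {3,9} → only 8 remains.
row 2, column 6 = 6: row 2 has {1,2,3,5,7,8,9}; col 6 has {1,2,3,4,5,7}; box has {1,2,4,5} → only 6 remains.
row 2, column 8 = 4: row 2 has {1,2,3,5,6,7,8,9}; col 8 has {1,8,9}; box has {1,2,7,9} → only 4 remains.
row 8, column 6 = 8: row 8 has {7}; col 6 has {1,2,3,4,5,6,7}; box has {1,2,3,5,9} → only 8 remains.
row 6, column 6 = 9: row 6 has {3,6}; col 6 has {1,2,3,4,5,6,7,8}; box has {1,3,7} → only 9 remains.
row 6, column 9 = 5: row 6 has {3,6,9}; col 9 has {2,4,7}; box has {1,2,3,4,8} → only 5 remains.
row 6, column 8 = 7: row 6 has {3,5,6,9}; col 8 has {1,4,8,9}; box has {1,2,3,4,5,8} → only 7 remains.
row 4, column 8 = 6: row 4 has {1,2,3,4,8}; col 8 has {1,4,7,8,9}; box has {1,2,3,4,5,7,8} → only 6 remains.
row 5, column 9 = 9: row 5 has {1,4,7}; col 9 has {2,4,5,7}; box has {1,2,3,4,5,6,7,8} → only 9 remains.
row 6, column 1 = 1: row 6 has {3,5,6,7,9}; col 1 has {2,4,6,8}; box has {4,6} → only 1 remains.
row 6, column 3 = 2: row 6 has {1,3,5,6,7,9}; col 3 has {8,9}; box has {1,4,6} → only 2 remains.
row 4, column 4 = 5: row 4 has {1,2,3,4,6,8}; col 4 has {1,2}; box has {1,3,7,9} → only 5 remains.
row 4, column 2 = 9: row 4 has {1,2,3,4,5,6,8}; col 2 has {3,6,7}; box has {1,2,4,6} → only 9 remains.
row 4, column 3 = 7: row 4 has {1,2,3,4,5,6,8,9}; col 3 has {2,8,9}; box has {1,2,4,6,9} → only 7 remains.
row 1, column 4 = 9: in row 1, 9 can only go here (every other open cell in that row sees a 9).
row 3, column 2 = 2: in row 3, 2 can only go here (every other open cell in that row sees a 2).
row 3, column 3 = 1: in row 3, 1 can only go here (every other open cell in that row sees a 1).
row 3, column 9 = 6: in row 3, 6 can only go here (every other open cell in that row sees a 6).
row 1, column 3 = 6: in row 1, 6 can only go here (every other open cell in that row sees a 6).
row 1, column 2 = 4: in row 1, 4 can only go here (every other open cell in that row sees a 4).
row 9, column 2 = 1: row 9 has {2,5,6,8,9}; col 2 has {2,3,4,6,7,9}; box has {2,6,7,8} → only 1 remains.
row 9, column 9 = 3: row 9 has {1,2,5,6,8,9}; col 9 has {2,4,5,6,7,9}; box has {4,5,6,7,8,9} → only 3 remains.
row 1, column 9 = 8: row 1 has {1,2,4,6,9}; col 9 has {2,3,4,5,6,7,9}; box has {1,2,4,6,7,9} → only 8 remains.
row 8, column 2 = 5: row 8 has {7,8}; col 2 has {1,2,3,4,6,7,9}; box has {1,2,6,7,8} → only 5 remains.
row 8, column 8 = 2: row 8 has {5,7,8}; col 8 has {1,4,6,7,8,9}; box has {3,4,5,6,7,8,9} → only 2 remains.
row 8, column 9 = 1: row 8 has {2,5,7,8}; col 9 has {2,3,4,5,6,7,8,9}; box has {2,3,4,5,6,7,8,9} → only 1 remains.
row 9, column 3 = 4: row 9 has {1,2,3,5,6,8,9}; col 3 has {1,2,6,7,8,9}; box has {1,2,5,6,7,8} → only 4 remains.
row 9, column 4 = 7: row 9 has {1,2,3,4,5,6,8,9}; col 4 has {1,2,5,9}; box has {1,2,3,5,8,9} → only 7 remains.
row 1, column 5 = 7: row 1 has {1,2,4,6,8,9}; col 5 has {1,3,5,9}; box has {1,2,4,5,6,9} → only 7 remains.
row 3, column 5 = 8: row 3 has {1,2,4,6,9}; col 5 has {1,3,5,7,9}; box has {1,2,4,5,6,7,9} → only 8 remains.
row 5, column 2 = 8: row 5 has {1,4,7,9}; col 2 has {1,2,3,4,5,6,7,9}; box has {1,2,4,6,7,9} → only 8 remains.
row 5, column 4 = 6: row 5 has {1,4,7,8,9}; col 4 has {1,2,5,7,9}; box has {1,3,5,7,9} → only 6 remains.
row 5, column 5 = 2: row 5 has {1,4,6,7,8,9}; col 5 has {1,3,5,7,8,9}; box has {1,3,5,6,7,9} → only 2 remains.
row 6, column 5 = 4: row 6 has {1,2,3,5,6,7,9}; col 5 has {1,2,3,5,7,8,9}; box has {1,2,3,5,6,7,9} → only 4 remains.
row 8, column 3 = 3: row 8 has {1,2,5,7,8}; col 3 has {1,2,4,6,7,8,9}; box has {1,2,4,5,6,7,8} → only 3 remains.
row 8, column 4 = 4: row 8 has {1,2,3,5,7,8}; col 4 has {1,2,5,6,7,9}; box has {1,2,3,5,7,8,9} → only 4 remains.
row 8, column 5 = 6: row 8 has {1,2,3,4,5,7,8}; col 5 has {1,2,3,4,5,7,8,9}; box has {1,2,3,4,5,7,8,9} → only 6 remains.
row 1, column 1 = 5: row 1 has {1,2,4,6,7,8,9}; col 1 has {1,2,4,6,8}; box has {1,2,3,4,6,8,9} → only 5 remains.
row 1, column 8 = 3: row 1 has {1,2,4,5,6,7,8,9}; col 8 has {1,2,4,6,7,8,9}; box has {1,2,4,6,7,8,9} → only 3 remains.
row 3, column 1 = 7: row 3 has {1,2,4,6,8,9}; col 1 has {1,2,4,5,6,8}; box has {1,2,3,4,5,6,8,9} → only 7 remains.
row 3, column 4 = 3: row 3 has {1,2,4,6,7,8,9}; col 4 has {1,2,4,5,6,7,9}; box has {1,2,4,5,6,7,8,9} → only 3 remains.
row 3, column 8 = 5: row 3 has {1,2,3,4,6,7,8,9}; col 8 has {1,2,3,4,6,7,8,9}; box has {1,2,3,4,6,7,8,9} → only 5 remains.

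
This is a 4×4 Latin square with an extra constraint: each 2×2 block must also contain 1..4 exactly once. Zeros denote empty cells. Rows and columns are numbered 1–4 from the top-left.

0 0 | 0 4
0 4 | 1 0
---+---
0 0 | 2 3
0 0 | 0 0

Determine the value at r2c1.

r1c3 = 3 (sole candidate).
r2c4 = 2 (sole candidate).
r3c2 = 1 (sole candidate).
r4c3 = 4 (sole candidate).
r4c4 = 1 (sole candidate).
r1c2 = 2 (sole candidate).
r2c1 = 3: row 2 has {1,2,4}; col 1 has {}; box has {2,4} → only 3 remains.

3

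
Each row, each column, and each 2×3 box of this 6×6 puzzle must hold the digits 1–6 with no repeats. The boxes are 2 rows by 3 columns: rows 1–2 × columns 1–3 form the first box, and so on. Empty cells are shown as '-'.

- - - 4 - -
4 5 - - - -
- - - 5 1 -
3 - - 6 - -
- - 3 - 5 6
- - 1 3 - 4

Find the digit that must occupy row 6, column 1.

row 4, column 6 = 2 (sole candidate).
row 5, column 1 = 2 (sole candidate).
row 5, column 2 = 4 (sole candidate).
row 5, column 4 = 1 (sole candidate).
row 6, column 2 = 6 (sole candidate).
row 6, column 5 = 2 (sole candidate).
row 2, column 4 = 2 (sole candidate).
row 3, column 1 = 6 (sole candidate).
row 3, column 2 = 2 (sole candidate).
row 3, column 3 = 4 (sole candidate).
row 3, column 6 = 3 (sole candidate).
row 4, column 2 = 1 (sole candidate).
row 4, column 3 = 5 (sole candidate).
row 4, column 5 = 4 (sole candidate).
row 6, column 1 = 5: row 6 has {1,2,3,4,6}; col 1 has {2,3,4,6}; box has {1,2,3,4,6} → only 5 remains.

5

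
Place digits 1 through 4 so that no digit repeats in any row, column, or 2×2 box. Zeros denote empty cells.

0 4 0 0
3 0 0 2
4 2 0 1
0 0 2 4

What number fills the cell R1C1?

R1C4 = 3 (sole candidate).
R2C2 = 1 (sole candidate).
R2C3 = 4 (sole candidate).
R3C3 = 3 (sole candidate).
R4C1 = 1 (sole candidate).
R4C2 = 3 (sole candidate).
R1C1 = 2: row 1 has {3,4}; col 1 has {1,3,4}; box has {1,3,4} → only 2 remains.

2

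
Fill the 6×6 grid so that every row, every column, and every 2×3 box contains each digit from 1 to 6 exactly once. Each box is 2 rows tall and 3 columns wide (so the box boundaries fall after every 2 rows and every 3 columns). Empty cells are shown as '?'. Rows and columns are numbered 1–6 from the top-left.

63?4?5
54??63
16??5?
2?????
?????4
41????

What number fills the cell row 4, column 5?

4

row 3, column 6 = 2 (sole candidate).
row 4, column 2 = 5 (sole candidate).
row 5, column 1 = 3 (sole candidate).
row 5, column 2 = 2 (sole candidate).
row 5, column 5 = 1 (sole candidate).
row 6, column 6 = 6 (sole candidate).
row 1, column 5 = 2 (sole candidate).
row 2, column 4 = 1 (sole candidate).
row 3, column 4 = 3 (sole candidate).
row 4, column 4 = 6 (sole candidate).
row 4, column 5 = 4: row 4 has {2,5,6}; col 5 has {1,2,5,6}; box has {2,3,5,6} → only 4 remains.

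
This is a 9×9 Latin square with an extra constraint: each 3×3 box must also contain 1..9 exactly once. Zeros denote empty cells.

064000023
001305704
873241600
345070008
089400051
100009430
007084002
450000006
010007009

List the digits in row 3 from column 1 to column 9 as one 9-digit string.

873241695

r1c5 = 9 (sole candidate).
r1c6 = 8 (sole candidate).
r2c5 = 6 (sole candidate).
r3c8 = 9: row 3 has {1,2,3,4,6,7,8}; col 8 has {2,3,5}; box has {2,3,4,6,7} → only 9 remains.
r3c9 = 5: row 3 has {1,2,3,4,6,7,8,9}; col 9 has {1,2,3,4,6,8,9}; box has {2,3,4,6,7,9} → only 5 remains.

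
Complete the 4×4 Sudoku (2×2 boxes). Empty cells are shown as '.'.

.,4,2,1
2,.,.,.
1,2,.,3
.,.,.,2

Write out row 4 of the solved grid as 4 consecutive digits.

4312

row 1, column 1 = 3 (sole candidate).
row 2, column 2 = 1 (sole candidate).
row 2, column 4 = 4 (sole candidate).
row 3, column 3 = 4 (sole candidate).
row 4, column 1 = 4: row 4 has {2}; col 1 has {1,2,3}; box has {1,2} → only 4 remains.
row 4, column 2 = 3: row 4 has {2,4}; col 2 has {1,2,4}; box has {1,2,4} → only 3 remains.
row 4, column 3 = 1: row 4 has {2,3,4}; col 3 has {2,4}; box has {2,3,4} → only 1 remains.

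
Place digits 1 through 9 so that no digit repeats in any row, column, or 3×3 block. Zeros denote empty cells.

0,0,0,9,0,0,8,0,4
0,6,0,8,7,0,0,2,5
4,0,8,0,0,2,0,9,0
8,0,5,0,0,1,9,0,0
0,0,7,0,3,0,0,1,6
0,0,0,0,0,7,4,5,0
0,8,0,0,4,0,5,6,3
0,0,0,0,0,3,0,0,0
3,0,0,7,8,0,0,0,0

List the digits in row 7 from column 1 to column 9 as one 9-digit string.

782149563

R2C6 = 4 (sole candidate).
R5C7 = 2 (sole candidate).
R6C9 = 8 (sole candidate).
R7C6 = 9: row 7 has {3,4,5,6,8}; col 6 has {1,2,3,4,7}; box has {3,4,7,8} → only 9 remains.
R9C7 = 1 (sole candidate).
R9C8 = 4 (sole candidate).
R2C7 = 3 (sole candidate).
R4C9 = 7 (sole candidate).
R5C1 = 9 (sole candidate).
R5C2 = 4 (sole candidate).
R5C4 = 5 (sole candidate).
R5C6 = 8 (sole candidate).
R8C7 = 7 (sole candidate).
R8C8 = 8 (sole candidate).
R1C8 = 7 (sole candidate).
R2C1 = 1 (sole candidate).
R2C3 = 9 (sole candidate).
R3C7 = 6 (sole candidate).
R3C9 = 1 (sole candidate).
R4C8 = 3 (sole candidate).
R3C4 = 3 (sole candidate).
R3C5 = 5 (sole candidate).
R4C2 = 2 (sole candidate).
R4C5 = 6 (sole candidate).
R6C1 = 6 (sole candidate).
R6C4 = 2 (sole candidate).
R6C5 = 9 (sole candidate).
R7C4 = 1: row 7 has {3,4,5,6,8,9}; col 4 has {2,3,5,7,8,9}; box has {3,4,7,8,9} → only 1 remains.
R8C4 = 6 (sole candidate).
R8C5 = 2 (sole candidate).
R8C9 = 9 (sole candidate).
R9C6 = 5 (sole candidate).
R9C9 = 2 (sole candidate).
R1C5 = 1 (sole candidate).
R1C6 = 6 (sole candidate).
R3C2 = 7 (sole candidate).
R4C4 = 4 (sole candidate).
R7C3 = 2: row 7 has {1,3,4,5,6,8,9}; col 3 has {5,7,8,9}; box has {3,8} → only 2 remains.
R8C1 = 5 (sole candidate).
R8C2 = 1 (sole candidate).
R8C3 = 4 (sole candidate).
R9C2 = 9 (sole candidate).
R9C3 = 6 (sole candidate).
R1C1 = 2 (sole candidate).
R1C3 = 3 (sole candidate).
R6C2 = 3 (sole candidate).
R6C3 = 1 (sole candidate).
R7C1 = 7: row 7 has {1,2,3,4,5,6,8,9}; col 1 has {1,2,3,4,5,6,8,9}; box has {1,2,3,4,5,6,8,9} → only 7 remains.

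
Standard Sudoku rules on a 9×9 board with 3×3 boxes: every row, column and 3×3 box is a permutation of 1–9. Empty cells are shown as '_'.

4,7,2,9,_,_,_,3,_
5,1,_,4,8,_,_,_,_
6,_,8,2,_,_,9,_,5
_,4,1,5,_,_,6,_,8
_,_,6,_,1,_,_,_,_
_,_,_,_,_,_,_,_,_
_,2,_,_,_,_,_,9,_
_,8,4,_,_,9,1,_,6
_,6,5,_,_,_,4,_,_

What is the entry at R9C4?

R1C7 = 8 (sole candidate).
R1C9 = 1 (sole candidate).
R3C2 = 3 (sole candidate).
R3C5 = 7 (sole candidate).
R3C6 = 1 (sole candidate).
R3C8 = 4 (sole candidate).
R2C3 = 9 (sole candidate).
R2C6 = 3 (hidden single in row 2).
R2C8 = 6 (hidden single in row 2).
R6C8 = 1 (hidden single in row 6).
R9C1 = 9 (hidden single in row 9).
R4C5 = 9 (hidden single in row 4).
R4C1 = 3 (hidden single in row 4).
R6C3 = 7 (sole candidate).
R7C3 = 3 (sole candidate).
R7C9 = 7 (sole candidate).
R8C1 = 7 (sole candidate).
R8C4 = 3 (sole candidate).
R9C5 = 2 (sole candidate).
R9C8 = 8 (sole candidate).
R9C9 = 3 (sole candidate).
R2C9 = 2 (sole candidate).
R7C1 = 1 (sole candidate).
R7C7 = 5 (sole candidate).
R8C5 = 5 (sole candidate).
R8C8 = 2 (sole candidate).
R9C6 = 7 (sole candidate).
R1C5 = 6 (sole candidate).
R1C6 = 5 (sole candidate).
R2C7 = 7 (sole candidate).
R4C6 = 2 (sole candidate).
R4C8 = 7 (sole candidate).
R5C8 = 5 (sole candidate).
R7C5 = 4 (sole candidate).
R9C4 = 1: row 9 has {2,3,4,5,6,7,8,9}; col 4 has {2,3,4,5,9}; box has {2,3,4,5,7,9} → only 1 remains.

1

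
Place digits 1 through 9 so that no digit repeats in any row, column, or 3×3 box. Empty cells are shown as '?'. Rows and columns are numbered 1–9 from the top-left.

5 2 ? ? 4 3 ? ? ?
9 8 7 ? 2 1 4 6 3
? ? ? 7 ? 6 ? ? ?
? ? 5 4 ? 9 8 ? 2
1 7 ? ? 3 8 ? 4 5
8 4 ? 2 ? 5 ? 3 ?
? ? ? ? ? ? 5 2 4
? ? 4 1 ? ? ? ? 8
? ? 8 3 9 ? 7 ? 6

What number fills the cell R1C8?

R2C4 = 5: row 2 has {1,2,3,4,6,7,8,9}; col 4 has {1,2,3,4,7}; box has {1,2,3,4,6,7} → only 5 remains.
R3C5 = 8: row 3 has {6,7}; col 5 has {2,3,4,9}; box has {1,2,3,4,5,6,7} → only 8 remains.
R5C4 = 6: row 5 has {1,3,4,5,7,8}; col 4 has {1,2,3,4,5,7}; box has {2,3,4,5,8,9} → only 6 remains.
R5C7 = 9: row 5 has {1,3,4,5,6,7,8}; col 7 has {4,5,7,8}; box has {2,3,4,5,8} → only 9 remains.
R7C4 = 8: row 7 has {2,4,5}; col 4 has {1,2,3,4,5,6,7}; box has {1,3,9} → only 8 remains.
R7C6 = 7: row 7 has {2,4,5,8}; col 6 has {1,3,5,6,8,9}; box has {1,3,8,9} → only 7 remains.
R8C6 = 2: row 8 has {1,4,8}; col 6 has {1,3,5,6,7,8,9}; box has {1,3,7,8,9} → only 2 remains.
R8C7 = 3: row 8 has {1,2,4,8}; col 7 has {4,5,7,8,9}; box has {2,4,5,6,7,8} → only 3 remains.
R8C8 = 9: row 8 has {1,2,3,4,8}; col 8 has {2,3,4,6}; box has {2,3,4,5,6,7,8} → only 9 remains.
R9C1 = 2: row 9 has {3,6,7,8,9}; col 1 has {1,5,8,9}; box has {4,8} → only 2 remains.
R9C6 = 4: row 9 has {2,3,6,7,8,9}; col 6 has {1,2,3,5,6,7,8,9}; box has {1,2,3,7,8,9} → only 4 remains.
R9C8 = 1: row 9 has {2,3,4,6,7,8,9}; col 8 has {2,3,4,6,9}; box has {2,3,4,5,6,7,8,9} → only 1 remains.
R1C4 = 9: row 1 has {2,3,4,5}; col 4 has {1,2,3,4,5,6,7,8}; box has {1,2,3,4,5,6,7,8} → only 9 remains.
R1C7 = 1: row 1 has {2,3,4,5,9}; col 7 has {3,4,5,7,8,9}; box has {3,4,6} → only 1 remains.
R1C9 = 7: row 1 has {1,2,3,4,5,9}; col 9 has {2,3,4,5,6,8}; box has {1,3,4,6} → only 7 remains.
R3C7 = 2: row 3 has {6,7,8}; col 7 has {1,3,4,5,7,8,9}; box has {1,3,4,6,7} → only 2 remains.
R3C8 = 5: row 3 has {2,6,7,8}; col 8 has {1,2,3,4,6,9}; box has {1,2,3,4,6,7} → only 5 remains.
R3C9 = 9: row 3 has {2,5,6,7,8}; col 9 has {2,3,4,5,6,7,8}; box has {1,2,3,4,5,6,7} → only 9 remains.
R4C8 = 7: row 4 has {2,4,5,8,9}; col 8 has {1,2,3,4,5,6,9}; box has {2,3,4,5,8,9} → only 7 remains.
R5C3 = 2: row 5 has {1,3,4,5,6,7,8,9}; col 3 has {4,5,7,8}; box has {1,4,5,7,8} → only 2 remains.
R6C7 = 6: row 6 has {2,3,4,5,8}; col 7 has {1,2,3,4,5,7,8,9}; box has {2,3,4,5,7,8,9} → only 6 remains.
R6C9 = 1: row 6 has {2,3,4,5,6,8}; col 9 has {2,3,4,5,6,7,8,9}; box has {2,3,4,5,6,7,8,9} → only 1 remains.
R7C5 = 6: row 7 has {2,4,5,7,8}; col 5 has {2,3,4,8,9}; box has {1,2,3,4,7,8,9} → only 6 remains.
R8C5 = 5: row 8 has {1,2,3,4,8,9}; col 5 has {2,3,4,6,8,9}; box has {1,2,3,4,6,7,8,9} → only 5 remains.
R9C2 = 5: row 9 has {1,2,3,4,6,7,8,9}; col 2 has {2,4,7,8}; box has {2,4,8} → only 5 remains.
R1C3 = 6: row 1 has {1,2,3,4,5,7,9}; col 3 has {2,4,5,7,8}; box has {2,5,7,8,9} → only 6 remains.
R1C8 = 8: row 1 has {1,2,3,4,5,6,7,9}; col 8 has {1,2,3,4,5,6,7,9}; box has {1,2,3,4,5,6,7,9} → only 8 remains.

8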